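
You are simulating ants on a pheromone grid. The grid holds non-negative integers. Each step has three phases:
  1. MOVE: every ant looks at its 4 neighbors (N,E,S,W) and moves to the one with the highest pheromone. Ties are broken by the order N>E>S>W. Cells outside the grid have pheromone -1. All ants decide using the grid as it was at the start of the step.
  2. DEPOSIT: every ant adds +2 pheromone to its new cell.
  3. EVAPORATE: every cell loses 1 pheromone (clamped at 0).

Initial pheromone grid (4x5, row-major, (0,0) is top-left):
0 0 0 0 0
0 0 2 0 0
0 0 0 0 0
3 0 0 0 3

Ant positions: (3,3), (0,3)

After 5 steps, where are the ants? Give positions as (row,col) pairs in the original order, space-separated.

Step 1: ant0:(3,3)->E->(3,4) | ant1:(0,3)->E->(0,4)
  grid max=4 at (3,4)
Step 2: ant0:(3,4)->N->(2,4) | ant1:(0,4)->S->(1,4)
  grid max=3 at (3,4)
Step 3: ant0:(2,4)->S->(3,4) | ant1:(1,4)->S->(2,4)
  grid max=4 at (3,4)
Step 4: ant0:(3,4)->N->(2,4) | ant1:(2,4)->S->(3,4)
  grid max=5 at (3,4)
Step 5: ant0:(2,4)->S->(3,4) | ant1:(3,4)->N->(2,4)
  grid max=6 at (3,4)

(3,4) (2,4)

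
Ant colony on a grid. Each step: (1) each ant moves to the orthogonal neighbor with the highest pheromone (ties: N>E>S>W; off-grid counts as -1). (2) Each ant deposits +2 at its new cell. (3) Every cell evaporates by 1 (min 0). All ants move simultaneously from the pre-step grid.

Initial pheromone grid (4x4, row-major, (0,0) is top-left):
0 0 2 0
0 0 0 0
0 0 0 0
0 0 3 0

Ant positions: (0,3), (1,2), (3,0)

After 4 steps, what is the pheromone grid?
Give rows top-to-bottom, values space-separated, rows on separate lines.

After step 1: ants at (0,2),(0,2),(2,0)
  0 0 5 0
  0 0 0 0
  1 0 0 0
  0 0 2 0
After step 2: ants at (0,3),(0,3),(1,0)
  0 0 4 3
  1 0 0 0
  0 0 0 0
  0 0 1 0
After step 3: ants at (0,2),(0,2),(0,0)
  1 0 7 2
  0 0 0 0
  0 0 0 0
  0 0 0 0
After step 4: ants at (0,3),(0,3),(0,1)
  0 1 6 5
  0 0 0 0
  0 0 0 0
  0 0 0 0

0 1 6 5
0 0 0 0
0 0 0 0
0 0 0 0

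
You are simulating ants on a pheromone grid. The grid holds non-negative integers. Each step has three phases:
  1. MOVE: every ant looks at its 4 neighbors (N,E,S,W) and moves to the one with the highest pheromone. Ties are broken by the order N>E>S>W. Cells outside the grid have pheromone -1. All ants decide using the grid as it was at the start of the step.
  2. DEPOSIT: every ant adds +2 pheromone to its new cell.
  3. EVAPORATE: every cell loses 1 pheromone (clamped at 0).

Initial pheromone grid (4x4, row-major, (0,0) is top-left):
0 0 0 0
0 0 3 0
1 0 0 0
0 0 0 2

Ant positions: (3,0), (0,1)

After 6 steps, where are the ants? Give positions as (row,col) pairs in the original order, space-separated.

Step 1: ant0:(3,0)->N->(2,0) | ant1:(0,1)->E->(0,2)
  grid max=2 at (1,2)
Step 2: ant0:(2,0)->N->(1,0) | ant1:(0,2)->S->(1,2)
  grid max=3 at (1,2)
Step 3: ant0:(1,0)->S->(2,0) | ant1:(1,2)->N->(0,2)
  grid max=2 at (1,2)
Step 4: ant0:(2,0)->N->(1,0) | ant1:(0,2)->S->(1,2)
  grid max=3 at (1,2)
Step 5: ant0:(1,0)->S->(2,0) | ant1:(1,2)->N->(0,2)
  grid max=2 at (1,2)
Step 6: ant0:(2,0)->N->(1,0) | ant1:(0,2)->S->(1,2)
  grid max=3 at (1,2)

(1,0) (1,2)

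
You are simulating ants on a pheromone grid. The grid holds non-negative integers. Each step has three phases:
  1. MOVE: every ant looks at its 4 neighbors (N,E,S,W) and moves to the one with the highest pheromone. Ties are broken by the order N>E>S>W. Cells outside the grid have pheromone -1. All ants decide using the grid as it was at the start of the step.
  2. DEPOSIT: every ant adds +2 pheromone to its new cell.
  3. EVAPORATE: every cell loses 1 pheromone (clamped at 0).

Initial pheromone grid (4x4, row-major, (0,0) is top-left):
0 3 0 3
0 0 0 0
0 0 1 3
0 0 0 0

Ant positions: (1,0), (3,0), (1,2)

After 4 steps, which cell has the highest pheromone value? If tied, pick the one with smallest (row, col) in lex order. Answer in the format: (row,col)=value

Step 1: ant0:(1,0)->N->(0,0) | ant1:(3,0)->N->(2,0) | ant2:(1,2)->S->(2,2)
  grid max=2 at (0,1)
Step 2: ant0:(0,0)->E->(0,1) | ant1:(2,0)->N->(1,0) | ant2:(2,2)->E->(2,3)
  grid max=3 at (0,1)
Step 3: ant0:(0,1)->E->(0,2) | ant1:(1,0)->N->(0,0) | ant2:(2,3)->W->(2,2)
  grid max=2 at (0,1)
Step 4: ant0:(0,2)->W->(0,1) | ant1:(0,0)->E->(0,1) | ant2:(2,2)->E->(2,3)
  grid max=5 at (0,1)
Final grid:
  0 5 0 0
  0 0 0 0
  0 0 1 3
  0 0 0 0
Max pheromone 5 at (0,1)

Answer: (0,1)=5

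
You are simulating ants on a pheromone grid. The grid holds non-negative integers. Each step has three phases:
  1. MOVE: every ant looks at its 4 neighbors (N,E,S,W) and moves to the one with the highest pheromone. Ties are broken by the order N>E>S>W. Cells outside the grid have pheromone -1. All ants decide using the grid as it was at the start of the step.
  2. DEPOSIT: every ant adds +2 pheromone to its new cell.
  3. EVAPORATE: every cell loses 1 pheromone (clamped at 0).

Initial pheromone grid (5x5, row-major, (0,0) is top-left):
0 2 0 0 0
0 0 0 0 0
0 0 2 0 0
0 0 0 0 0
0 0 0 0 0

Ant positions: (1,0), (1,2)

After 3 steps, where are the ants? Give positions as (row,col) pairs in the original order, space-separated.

Step 1: ant0:(1,0)->N->(0,0) | ant1:(1,2)->S->(2,2)
  grid max=3 at (2,2)
Step 2: ant0:(0,0)->E->(0,1) | ant1:(2,2)->N->(1,2)
  grid max=2 at (0,1)
Step 3: ant0:(0,1)->E->(0,2) | ant1:(1,2)->S->(2,2)
  grid max=3 at (2,2)

(0,2) (2,2)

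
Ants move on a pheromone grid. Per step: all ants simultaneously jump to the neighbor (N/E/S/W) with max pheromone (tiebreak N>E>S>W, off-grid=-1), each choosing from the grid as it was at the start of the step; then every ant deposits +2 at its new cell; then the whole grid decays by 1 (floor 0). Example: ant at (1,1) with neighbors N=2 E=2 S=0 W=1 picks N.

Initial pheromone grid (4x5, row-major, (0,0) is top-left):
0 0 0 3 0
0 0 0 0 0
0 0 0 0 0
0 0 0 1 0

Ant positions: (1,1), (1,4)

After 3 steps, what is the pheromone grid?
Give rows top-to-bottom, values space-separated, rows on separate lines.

After step 1: ants at (0,1),(0,4)
  0 1 0 2 1
  0 0 0 0 0
  0 0 0 0 0
  0 0 0 0 0
After step 2: ants at (0,2),(0,3)
  0 0 1 3 0
  0 0 0 0 0
  0 0 0 0 0
  0 0 0 0 0
After step 3: ants at (0,3),(0,2)
  0 0 2 4 0
  0 0 0 0 0
  0 0 0 0 0
  0 0 0 0 0

0 0 2 4 0
0 0 0 0 0
0 0 0 0 0
0 0 0 0 0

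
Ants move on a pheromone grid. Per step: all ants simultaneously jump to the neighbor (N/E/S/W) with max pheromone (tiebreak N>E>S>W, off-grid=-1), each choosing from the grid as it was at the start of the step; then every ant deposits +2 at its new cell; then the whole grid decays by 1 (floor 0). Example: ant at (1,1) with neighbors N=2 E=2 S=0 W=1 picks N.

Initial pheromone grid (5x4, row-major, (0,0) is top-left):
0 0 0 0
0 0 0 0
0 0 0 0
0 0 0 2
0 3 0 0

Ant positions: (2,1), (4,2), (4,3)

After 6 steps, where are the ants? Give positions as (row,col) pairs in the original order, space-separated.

Step 1: ant0:(2,1)->N->(1,1) | ant1:(4,2)->W->(4,1) | ant2:(4,3)->N->(3,3)
  grid max=4 at (4,1)
Step 2: ant0:(1,1)->N->(0,1) | ant1:(4,1)->N->(3,1) | ant2:(3,3)->N->(2,3)
  grid max=3 at (4,1)
Step 3: ant0:(0,1)->E->(0,2) | ant1:(3,1)->S->(4,1) | ant2:(2,3)->S->(3,3)
  grid max=4 at (4,1)
Step 4: ant0:(0,2)->E->(0,3) | ant1:(4,1)->N->(3,1) | ant2:(3,3)->N->(2,3)
  grid max=3 at (4,1)
Step 5: ant0:(0,3)->S->(1,3) | ant1:(3,1)->S->(4,1) | ant2:(2,3)->S->(3,3)
  grid max=4 at (4,1)
Step 6: ant0:(1,3)->N->(0,3) | ant1:(4,1)->N->(3,1) | ant2:(3,3)->N->(2,3)
  grid max=3 at (4,1)

(0,3) (3,1) (2,3)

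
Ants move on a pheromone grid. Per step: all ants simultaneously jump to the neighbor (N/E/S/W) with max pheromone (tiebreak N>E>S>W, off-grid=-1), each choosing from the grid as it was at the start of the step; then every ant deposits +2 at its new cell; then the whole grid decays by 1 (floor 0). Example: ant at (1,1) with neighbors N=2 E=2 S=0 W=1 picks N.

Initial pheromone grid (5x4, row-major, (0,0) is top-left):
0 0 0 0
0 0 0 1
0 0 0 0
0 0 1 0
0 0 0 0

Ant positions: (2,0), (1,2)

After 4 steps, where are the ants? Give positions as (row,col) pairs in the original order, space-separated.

Step 1: ant0:(2,0)->N->(1,0) | ant1:(1,2)->E->(1,3)
  grid max=2 at (1,3)
Step 2: ant0:(1,0)->N->(0,0) | ant1:(1,3)->N->(0,3)
  grid max=1 at (0,0)
Step 3: ant0:(0,0)->E->(0,1) | ant1:(0,3)->S->(1,3)
  grid max=2 at (1,3)
Step 4: ant0:(0,1)->E->(0,2) | ant1:(1,3)->N->(0,3)
  grid max=1 at (0,2)

(0,2) (0,3)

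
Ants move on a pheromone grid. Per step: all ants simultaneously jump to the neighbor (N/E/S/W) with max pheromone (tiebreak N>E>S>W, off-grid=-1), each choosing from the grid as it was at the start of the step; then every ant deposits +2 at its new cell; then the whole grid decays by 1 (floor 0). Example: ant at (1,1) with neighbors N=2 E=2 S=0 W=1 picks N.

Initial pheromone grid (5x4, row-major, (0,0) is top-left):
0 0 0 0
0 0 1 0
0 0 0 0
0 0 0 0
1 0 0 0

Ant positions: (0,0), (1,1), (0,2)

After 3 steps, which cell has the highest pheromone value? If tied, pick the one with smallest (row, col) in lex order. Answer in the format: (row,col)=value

Answer: (1,2)=8

Derivation:
Step 1: ant0:(0,0)->E->(0,1) | ant1:(1,1)->E->(1,2) | ant2:(0,2)->S->(1,2)
  grid max=4 at (1,2)
Step 2: ant0:(0,1)->E->(0,2) | ant1:(1,2)->N->(0,2) | ant2:(1,2)->N->(0,2)
  grid max=5 at (0,2)
Step 3: ant0:(0,2)->S->(1,2) | ant1:(0,2)->S->(1,2) | ant2:(0,2)->S->(1,2)
  grid max=8 at (1,2)
Final grid:
  0 0 4 0
  0 0 8 0
  0 0 0 0
  0 0 0 0
  0 0 0 0
Max pheromone 8 at (1,2)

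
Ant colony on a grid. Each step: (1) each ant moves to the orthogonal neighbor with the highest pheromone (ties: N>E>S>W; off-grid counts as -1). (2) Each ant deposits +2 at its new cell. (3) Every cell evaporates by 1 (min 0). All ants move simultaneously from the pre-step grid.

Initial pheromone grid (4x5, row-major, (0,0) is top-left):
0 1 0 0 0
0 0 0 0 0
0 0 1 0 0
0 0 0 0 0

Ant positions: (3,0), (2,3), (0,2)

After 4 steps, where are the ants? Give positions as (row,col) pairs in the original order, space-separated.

Step 1: ant0:(3,0)->N->(2,0) | ant1:(2,3)->W->(2,2) | ant2:(0,2)->W->(0,1)
  grid max=2 at (0,1)
Step 2: ant0:(2,0)->N->(1,0) | ant1:(2,2)->N->(1,2) | ant2:(0,1)->E->(0,2)
  grid max=1 at (0,1)
Step 3: ant0:(1,0)->N->(0,0) | ant1:(1,2)->N->(0,2) | ant2:(0,2)->S->(1,2)
  grid max=2 at (0,2)
Step 4: ant0:(0,0)->E->(0,1) | ant1:(0,2)->S->(1,2) | ant2:(1,2)->N->(0,2)
  grid max=3 at (0,2)

(0,1) (1,2) (0,2)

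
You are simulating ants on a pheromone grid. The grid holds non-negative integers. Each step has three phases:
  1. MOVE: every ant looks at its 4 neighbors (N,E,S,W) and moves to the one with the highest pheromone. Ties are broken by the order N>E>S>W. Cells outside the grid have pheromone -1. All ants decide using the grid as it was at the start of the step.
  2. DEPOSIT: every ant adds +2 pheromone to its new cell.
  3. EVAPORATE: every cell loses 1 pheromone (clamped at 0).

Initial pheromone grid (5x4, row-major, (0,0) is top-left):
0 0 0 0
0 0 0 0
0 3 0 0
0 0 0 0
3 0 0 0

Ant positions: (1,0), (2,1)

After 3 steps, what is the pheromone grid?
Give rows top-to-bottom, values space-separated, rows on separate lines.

After step 1: ants at (0,0),(1,1)
  1 0 0 0
  0 1 0 0
  0 2 0 0
  0 0 0 0
  2 0 0 0
After step 2: ants at (0,1),(2,1)
  0 1 0 0
  0 0 0 0
  0 3 0 0
  0 0 0 0
  1 0 0 0
After step 3: ants at (0,2),(1,1)
  0 0 1 0
  0 1 0 0
  0 2 0 0
  0 0 0 0
  0 0 0 0

0 0 1 0
0 1 0 0
0 2 0 0
0 0 0 0
0 0 0 0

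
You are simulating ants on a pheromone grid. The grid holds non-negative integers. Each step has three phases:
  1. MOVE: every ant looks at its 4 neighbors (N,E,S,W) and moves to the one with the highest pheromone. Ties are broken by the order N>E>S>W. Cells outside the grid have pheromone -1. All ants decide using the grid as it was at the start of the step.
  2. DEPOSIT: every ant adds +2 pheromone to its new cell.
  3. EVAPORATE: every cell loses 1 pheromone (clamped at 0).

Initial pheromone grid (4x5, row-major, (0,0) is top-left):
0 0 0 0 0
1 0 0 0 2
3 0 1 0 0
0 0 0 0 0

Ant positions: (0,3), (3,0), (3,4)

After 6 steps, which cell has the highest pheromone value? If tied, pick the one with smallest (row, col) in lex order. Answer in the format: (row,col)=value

Step 1: ant0:(0,3)->E->(0,4) | ant1:(3,0)->N->(2,0) | ant2:(3,4)->N->(2,4)
  grid max=4 at (2,0)
Step 2: ant0:(0,4)->S->(1,4) | ant1:(2,0)->N->(1,0) | ant2:(2,4)->N->(1,4)
  grid max=4 at (1,4)
Step 3: ant0:(1,4)->N->(0,4) | ant1:(1,0)->S->(2,0) | ant2:(1,4)->N->(0,4)
  grid max=4 at (2,0)
Step 4: ant0:(0,4)->S->(1,4) | ant1:(2,0)->N->(1,0) | ant2:(0,4)->S->(1,4)
  grid max=6 at (1,4)
Step 5: ant0:(1,4)->N->(0,4) | ant1:(1,0)->S->(2,0) | ant2:(1,4)->N->(0,4)
  grid max=5 at (0,4)
Step 6: ant0:(0,4)->S->(1,4) | ant1:(2,0)->N->(1,0) | ant2:(0,4)->S->(1,4)
  grid max=8 at (1,4)
Final grid:
  0 0 0 0 4
  1 0 0 0 8
  3 0 0 0 0
  0 0 0 0 0
Max pheromone 8 at (1,4)

Answer: (1,4)=8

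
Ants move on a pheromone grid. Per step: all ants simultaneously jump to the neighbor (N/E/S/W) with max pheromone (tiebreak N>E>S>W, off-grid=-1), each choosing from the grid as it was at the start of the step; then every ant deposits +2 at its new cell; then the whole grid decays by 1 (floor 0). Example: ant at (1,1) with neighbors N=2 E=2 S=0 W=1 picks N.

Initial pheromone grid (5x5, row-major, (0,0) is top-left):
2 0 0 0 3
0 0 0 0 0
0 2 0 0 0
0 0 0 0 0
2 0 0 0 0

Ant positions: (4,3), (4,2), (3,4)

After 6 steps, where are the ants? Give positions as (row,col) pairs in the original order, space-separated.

Step 1: ant0:(4,3)->N->(3,3) | ant1:(4,2)->N->(3,2) | ant2:(3,4)->N->(2,4)
  grid max=2 at (0,4)
Step 2: ant0:(3,3)->W->(3,2) | ant1:(3,2)->E->(3,3) | ant2:(2,4)->N->(1,4)
  grid max=2 at (3,2)
Step 3: ant0:(3,2)->E->(3,3) | ant1:(3,3)->W->(3,2) | ant2:(1,4)->N->(0,4)
  grid max=3 at (3,2)
Step 4: ant0:(3,3)->W->(3,2) | ant1:(3,2)->E->(3,3) | ant2:(0,4)->S->(1,4)
  grid max=4 at (3,2)
Step 5: ant0:(3,2)->E->(3,3) | ant1:(3,3)->W->(3,2) | ant2:(1,4)->N->(0,4)
  grid max=5 at (3,2)
Step 6: ant0:(3,3)->W->(3,2) | ant1:(3,2)->E->(3,3) | ant2:(0,4)->S->(1,4)
  grid max=6 at (3,2)

(3,2) (3,3) (1,4)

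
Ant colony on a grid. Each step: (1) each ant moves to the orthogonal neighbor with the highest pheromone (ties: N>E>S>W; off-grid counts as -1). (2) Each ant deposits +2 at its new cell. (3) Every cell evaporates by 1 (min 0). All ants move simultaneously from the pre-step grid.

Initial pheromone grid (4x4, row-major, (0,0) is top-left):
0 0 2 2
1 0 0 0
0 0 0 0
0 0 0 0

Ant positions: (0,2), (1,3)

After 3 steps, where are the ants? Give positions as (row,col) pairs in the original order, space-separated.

Step 1: ant0:(0,2)->E->(0,3) | ant1:(1,3)->N->(0,3)
  grid max=5 at (0,3)
Step 2: ant0:(0,3)->W->(0,2) | ant1:(0,3)->W->(0,2)
  grid max=4 at (0,2)
Step 3: ant0:(0,2)->E->(0,3) | ant1:(0,2)->E->(0,3)
  grid max=7 at (0,3)

(0,3) (0,3)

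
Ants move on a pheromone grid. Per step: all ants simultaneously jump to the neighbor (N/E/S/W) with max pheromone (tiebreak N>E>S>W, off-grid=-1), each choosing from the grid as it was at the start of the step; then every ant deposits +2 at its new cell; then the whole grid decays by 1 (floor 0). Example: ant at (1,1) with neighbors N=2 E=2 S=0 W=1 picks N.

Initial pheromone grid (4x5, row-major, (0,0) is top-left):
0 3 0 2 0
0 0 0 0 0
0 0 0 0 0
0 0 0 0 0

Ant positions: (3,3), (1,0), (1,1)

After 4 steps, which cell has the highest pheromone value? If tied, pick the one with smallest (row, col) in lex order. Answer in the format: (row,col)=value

Answer: (0,1)=7

Derivation:
Step 1: ant0:(3,3)->N->(2,3) | ant1:(1,0)->N->(0,0) | ant2:(1,1)->N->(0,1)
  grid max=4 at (0,1)
Step 2: ant0:(2,3)->N->(1,3) | ant1:(0,0)->E->(0,1) | ant2:(0,1)->W->(0,0)
  grid max=5 at (0,1)
Step 3: ant0:(1,3)->N->(0,3) | ant1:(0,1)->W->(0,0) | ant2:(0,0)->E->(0,1)
  grid max=6 at (0,1)
Step 4: ant0:(0,3)->E->(0,4) | ant1:(0,0)->E->(0,1) | ant2:(0,1)->W->(0,0)
  grid max=7 at (0,1)
Final grid:
  4 7 0 0 1
  0 0 0 0 0
  0 0 0 0 0
  0 0 0 0 0
Max pheromone 7 at (0,1)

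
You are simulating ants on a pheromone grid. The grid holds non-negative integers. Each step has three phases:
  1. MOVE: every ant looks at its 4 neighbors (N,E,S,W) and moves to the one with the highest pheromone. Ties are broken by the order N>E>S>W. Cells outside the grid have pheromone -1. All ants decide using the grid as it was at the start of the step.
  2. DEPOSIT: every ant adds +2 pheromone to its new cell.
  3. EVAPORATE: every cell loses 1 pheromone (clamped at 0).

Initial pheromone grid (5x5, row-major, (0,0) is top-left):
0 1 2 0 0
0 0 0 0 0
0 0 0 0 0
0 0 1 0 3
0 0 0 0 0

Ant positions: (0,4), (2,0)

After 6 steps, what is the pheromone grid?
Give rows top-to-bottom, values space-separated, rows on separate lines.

After step 1: ants at (1,4),(1,0)
  0 0 1 0 0
  1 0 0 0 1
  0 0 0 0 0
  0 0 0 0 2
  0 0 0 0 0
After step 2: ants at (0,4),(0,0)
  1 0 0 0 1
  0 0 0 0 0
  0 0 0 0 0
  0 0 0 0 1
  0 0 0 0 0
After step 3: ants at (1,4),(0,1)
  0 1 0 0 0
  0 0 0 0 1
  0 0 0 0 0
  0 0 0 0 0
  0 0 0 0 0
After step 4: ants at (0,4),(0,2)
  0 0 1 0 1
  0 0 0 0 0
  0 0 0 0 0
  0 0 0 0 0
  0 0 0 0 0
After step 5: ants at (1,4),(0,3)
  0 0 0 1 0
  0 0 0 0 1
  0 0 0 0 0
  0 0 0 0 0
  0 0 0 0 0
After step 6: ants at (0,4),(0,4)
  0 0 0 0 3
  0 0 0 0 0
  0 0 0 0 0
  0 0 0 0 0
  0 0 0 0 0

0 0 0 0 3
0 0 0 0 0
0 0 0 0 0
0 0 0 0 0
0 0 0 0 0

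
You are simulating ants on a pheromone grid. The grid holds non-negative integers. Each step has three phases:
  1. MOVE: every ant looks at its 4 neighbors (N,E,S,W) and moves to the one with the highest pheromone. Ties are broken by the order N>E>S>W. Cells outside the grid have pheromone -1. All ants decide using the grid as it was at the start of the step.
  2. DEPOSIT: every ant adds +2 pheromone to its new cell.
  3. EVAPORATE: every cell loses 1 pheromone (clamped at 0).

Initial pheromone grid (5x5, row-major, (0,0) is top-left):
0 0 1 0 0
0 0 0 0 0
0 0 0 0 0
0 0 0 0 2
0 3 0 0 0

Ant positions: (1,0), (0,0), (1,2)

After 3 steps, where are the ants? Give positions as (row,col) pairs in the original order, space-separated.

Step 1: ant0:(1,0)->N->(0,0) | ant1:(0,0)->E->(0,1) | ant2:(1,2)->N->(0,2)
  grid max=2 at (0,2)
Step 2: ant0:(0,0)->E->(0,1) | ant1:(0,1)->E->(0,2) | ant2:(0,2)->W->(0,1)
  grid max=4 at (0,1)
Step 3: ant0:(0,1)->E->(0,2) | ant1:(0,2)->W->(0,1) | ant2:(0,1)->E->(0,2)
  grid max=6 at (0,2)

(0,2) (0,1) (0,2)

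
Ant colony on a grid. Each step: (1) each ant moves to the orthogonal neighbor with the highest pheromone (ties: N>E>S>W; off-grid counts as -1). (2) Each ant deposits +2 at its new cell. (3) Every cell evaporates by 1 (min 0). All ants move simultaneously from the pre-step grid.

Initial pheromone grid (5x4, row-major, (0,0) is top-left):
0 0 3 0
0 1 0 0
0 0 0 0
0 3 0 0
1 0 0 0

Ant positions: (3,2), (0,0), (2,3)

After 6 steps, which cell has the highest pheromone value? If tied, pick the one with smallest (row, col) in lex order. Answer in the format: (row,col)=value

Answer: (0,2)=7

Derivation:
Step 1: ant0:(3,2)->W->(3,1) | ant1:(0,0)->E->(0,1) | ant2:(2,3)->N->(1,3)
  grid max=4 at (3,1)
Step 2: ant0:(3,1)->N->(2,1) | ant1:(0,1)->E->(0,2) | ant2:(1,3)->N->(0,3)
  grid max=3 at (0,2)
Step 3: ant0:(2,1)->S->(3,1) | ant1:(0,2)->E->(0,3) | ant2:(0,3)->W->(0,2)
  grid max=4 at (0,2)
Step 4: ant0:(3,1)->N->(2,1) | ant1:(0,3)->W->(0,2) | ant2:(0,2)->E->(0,3)
  grid max=5 at (0,2)
Step 5: ant0:(2,1)->S->(3,1) | ant1:(0,2)->E->(0,3) | ant2:(0,3)->W->(0,2)
  grid max=6 at (0,2)
Step 6: ant0:(3,1)->N->(2,1) | ant1:(0,3)->W->(0,2) | ant2:(0,2)->E->(0,3)
  grid max=7 at (0,2)
Final grid:
  0 0 7 5
  0 0 0 0
  0 1 0 0
  0 3 0 0
  0 0 0 0
Max pheromone 7 at (0,2)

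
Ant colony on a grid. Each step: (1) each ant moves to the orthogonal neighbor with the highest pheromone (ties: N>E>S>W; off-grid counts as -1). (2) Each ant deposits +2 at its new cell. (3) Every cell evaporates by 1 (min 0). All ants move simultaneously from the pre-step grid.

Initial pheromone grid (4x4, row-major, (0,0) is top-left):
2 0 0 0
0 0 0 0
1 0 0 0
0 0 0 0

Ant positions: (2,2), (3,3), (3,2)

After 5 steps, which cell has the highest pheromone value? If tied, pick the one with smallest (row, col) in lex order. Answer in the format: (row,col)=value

Step 1: ant0:(2,2)->N->(1,2) | ant1:(3,3)->N->(2,3) | ant2:(3,2)->N->(2,2)
  grid max=1 at (0,0)
Step 2: ant0:(1,2)->S->(2,2) | ant1:(2,3)->W->(2,2) | ant2:(2,2)->N->(1,2)
  grid max=4 at (2,2)
Step 3: ant0:(2,2)->N->(1,2) | ant1:(2,2)->N->(1,2) | ant2:(1,2)->S->(2,2)
  grid max=5 at (1,2)
Step 4: ant0:(1,2)->S->(2,2) | ant1:(1,2)->S->(2,2) | ant2:(2,2)->N->(1,2)
  grid max=8 at (2,2)
Step 5: ant0:(2,2)->N->(1,2) | ant1:(2,2)->N->(1,2) | ant2:(1,2)->S->(2,2)
  grid max=9 at (1,2)
Final grid:
  0 0 0 0
  0 0 9 0
  0 0 9 0
  0 0 0 0
Max pheromone 9 at (1,2)

Answer: (1,2)=9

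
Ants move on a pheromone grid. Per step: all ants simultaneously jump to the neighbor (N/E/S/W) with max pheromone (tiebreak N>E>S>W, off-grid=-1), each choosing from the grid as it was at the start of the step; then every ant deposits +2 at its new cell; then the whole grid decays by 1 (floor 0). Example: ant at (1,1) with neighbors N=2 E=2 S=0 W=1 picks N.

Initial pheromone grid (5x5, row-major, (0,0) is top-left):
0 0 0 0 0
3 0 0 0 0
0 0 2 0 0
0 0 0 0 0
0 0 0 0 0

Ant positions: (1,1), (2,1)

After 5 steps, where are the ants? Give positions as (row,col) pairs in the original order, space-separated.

Step 1: ant0:(1,1)->W->(1,0) | ant1:(2,1)->E->(2,2)
  grid max=4 at (1,0)
Step 2: ant0:(1,0)->N->(0,0) | ant1:(2,2)->N->(1,2)
  grid max=3 at (1,0)
Step 3: ant0:(0,0)->S->(1,0) | ant1:(1,2)->S->(2,2)
  grid max=4 at (1,0)
Step 4: ant0:(1,0)->N->(0,0) | ant1:(2,2)->N->(1,2)
  grid max=3 at (1,0)
Step 5: ant0:(0,0)->S->(1,0) | ant1:(1,2)->S->(2,2)
  grid max=4 at (1,0)

(1,0) (2,2)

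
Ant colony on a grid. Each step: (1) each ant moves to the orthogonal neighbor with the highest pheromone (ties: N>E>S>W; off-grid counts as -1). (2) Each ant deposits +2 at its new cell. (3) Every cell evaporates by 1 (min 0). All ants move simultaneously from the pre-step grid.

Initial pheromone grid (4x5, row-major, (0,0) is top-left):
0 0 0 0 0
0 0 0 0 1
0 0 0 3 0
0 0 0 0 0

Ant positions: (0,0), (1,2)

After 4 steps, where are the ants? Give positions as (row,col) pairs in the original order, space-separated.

Step 1: ant0:(0,0)->E->(0,1) | ant1:(1,2)->N->(0,2)
  grid max=2 at (2,3)
Step 2: ant0:(0,1)->E->(0,2) | ant1:(0,2)->W->(0,1)
  grid max=2 at (0,1)
Step 3: ant0:(0,2)->W->(0,1) | ant1:(0,1)->E->(0,2)
  grid max=3 at (0,1)
Step 4: ant0:(0,1)->E->(0,2) | ant1:(0,2)->W->(0,1)
  grid max=4 at (0,1)

(0,2) (0,1)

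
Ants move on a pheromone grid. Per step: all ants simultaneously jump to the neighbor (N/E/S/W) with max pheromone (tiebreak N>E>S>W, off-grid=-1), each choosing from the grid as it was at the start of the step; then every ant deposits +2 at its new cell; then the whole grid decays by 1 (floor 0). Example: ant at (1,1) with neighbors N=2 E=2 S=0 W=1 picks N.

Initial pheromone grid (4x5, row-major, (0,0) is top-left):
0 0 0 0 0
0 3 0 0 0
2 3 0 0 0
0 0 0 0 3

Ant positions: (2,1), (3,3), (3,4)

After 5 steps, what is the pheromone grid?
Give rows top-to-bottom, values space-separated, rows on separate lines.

After step 1: ants at (1,1),(3,4),(2,4)
  0 0 0 0 0
  0 4 0 0 0
  1 2 0 0 1
  0 0 0 0 4
After step 2: ants at (2,1),(2,4),(3,4)
  0 0 0 0 0
  0 3 0 0 0
  0 3 0 0 2
  0 0 0 0 5
After step 3: ants at (1,1),(3,4),(2,4)
  0 0 0 0 0
  0 4 0 0 0
  0 2 0 0 3
  0 0 0 0 6
After step 4: ants at (2,1),(2,4),(3,4)
  0 0 0 0 0
  0 3 0 0 0
  0 3 0 0 4
  0 0 0 0 7
After step 5: ants at (1,1),(3,4),(2,4)
  0 0 0 0 0
  0 4 0 0 0
  0 2 0 0 5
  0 0 0 0 8

0 0 0 0 0
0 4 0 0 0
0 2 0 0 5
0 0 0 0 8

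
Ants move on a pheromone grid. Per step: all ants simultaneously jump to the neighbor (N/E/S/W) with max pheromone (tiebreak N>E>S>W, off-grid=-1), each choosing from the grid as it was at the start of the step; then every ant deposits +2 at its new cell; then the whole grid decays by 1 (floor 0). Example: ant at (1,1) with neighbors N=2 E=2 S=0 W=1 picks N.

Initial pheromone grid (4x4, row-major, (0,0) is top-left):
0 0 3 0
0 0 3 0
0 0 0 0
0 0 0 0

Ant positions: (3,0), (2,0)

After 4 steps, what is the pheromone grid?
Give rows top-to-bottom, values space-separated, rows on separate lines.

After step 1: ants at (2,0),(1,0)
  0 0 2 0
  1 0 2 0
  1 0 0 0
  0 0 0 0
After step 2: ants at (1,0),(2,0)
  0 0 1 0
  2 0 1 0
  2 0 0 0
  0 0 0 0
After step 3: ants at (2,0),(1,0)
  0 0 0 0
  3 0 0 0
  3 0 0 0
  0 0 0 0
After step 4: ants at (1,0),(2,0)
  0 0 0 0
  4 0 0 0
  4 0 0 0
  0 0 0 0

0 0 0 0
4 0 0 0
4 0 0 0
0 0 0 0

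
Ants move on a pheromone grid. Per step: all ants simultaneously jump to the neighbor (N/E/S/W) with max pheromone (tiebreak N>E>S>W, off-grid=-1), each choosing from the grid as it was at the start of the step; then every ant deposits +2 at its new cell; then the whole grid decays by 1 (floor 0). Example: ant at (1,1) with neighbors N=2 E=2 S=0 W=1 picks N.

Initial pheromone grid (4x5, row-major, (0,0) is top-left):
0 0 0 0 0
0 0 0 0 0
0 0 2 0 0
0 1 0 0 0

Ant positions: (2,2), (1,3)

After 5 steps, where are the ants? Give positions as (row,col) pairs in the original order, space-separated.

Step 1: ant0:(2,2)->N->(1,2) | ant1:(1,3)->N->(0,3)
  grid max=1 at (0,3)
Step 2: ant0:(1,2)->S->(2,2) | ant1:(0,3)->E->(0,4)
  grid max=2 at (2,2)
Step 3: ant0:(2,2)->N->(1,2) | ant1:(0,4)->S->(1,4)
  grid max=1 at (1,2)
Step 4: ant0:(1,2)->S->(2,2) | ant1:(1,4)->N->(0,4)
  grid max=2 at (2,2)
Step 5: ant0:(2,2)->N->(1,2) | ant1:(0,4)->S->(1,4)
  grid max=1 at (1,2)

(1,2) (1,4)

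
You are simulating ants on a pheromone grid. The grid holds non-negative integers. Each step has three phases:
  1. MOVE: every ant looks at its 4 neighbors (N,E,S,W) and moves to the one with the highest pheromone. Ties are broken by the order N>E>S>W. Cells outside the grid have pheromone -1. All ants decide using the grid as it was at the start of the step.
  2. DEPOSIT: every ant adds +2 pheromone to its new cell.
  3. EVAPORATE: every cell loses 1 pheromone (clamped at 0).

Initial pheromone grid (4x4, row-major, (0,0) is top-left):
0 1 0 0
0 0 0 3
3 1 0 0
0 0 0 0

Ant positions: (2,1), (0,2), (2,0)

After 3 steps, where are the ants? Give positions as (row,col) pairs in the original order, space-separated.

Step 1: ant0:(2,1)->W->(2,0) | ant1:(0,2)->W->(0,1) | ant2:(2,0)->E->(2,1)
  grid max=4 at (2,0)
Step 2: ant0:(2,0)->E->(2,1) | ant1:(0,1)->E->(0,2) | ant2:(2,1)->W->(2,0)
  grid max=5 at (2,0)
Step 3: ant0:(2,1)->W->(2,0) | ant1:(0,2)->W->(0,1) | ant2:(2,0)->E->(2,1)
  grid max=6 at (2,0)

(2,0) (0,1) (2,1)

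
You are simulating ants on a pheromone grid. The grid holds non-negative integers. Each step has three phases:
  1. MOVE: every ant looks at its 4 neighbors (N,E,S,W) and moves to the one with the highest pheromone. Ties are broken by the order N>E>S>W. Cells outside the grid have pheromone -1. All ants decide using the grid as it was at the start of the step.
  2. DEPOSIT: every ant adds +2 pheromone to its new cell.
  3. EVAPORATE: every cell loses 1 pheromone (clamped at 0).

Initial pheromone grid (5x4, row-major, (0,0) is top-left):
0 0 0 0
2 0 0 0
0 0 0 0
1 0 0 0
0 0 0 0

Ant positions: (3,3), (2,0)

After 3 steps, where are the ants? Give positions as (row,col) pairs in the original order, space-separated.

Step 1: ant0:(3,3)->N->(2,3) | ant1:(2,0)->N->(1,0)
  grid max=3 at (1,0)
Step 2: ant0:(2,3)->N->(1,3) | ant1:(1,0)->N->(0,0)
  grid max=2 at (1,0)
Step 3: ant0:(1,3)->N->(0,3) | ant1:(0,0)->S->(1,0)
  grid max=3 at (1,0)

(0,3) (1,0)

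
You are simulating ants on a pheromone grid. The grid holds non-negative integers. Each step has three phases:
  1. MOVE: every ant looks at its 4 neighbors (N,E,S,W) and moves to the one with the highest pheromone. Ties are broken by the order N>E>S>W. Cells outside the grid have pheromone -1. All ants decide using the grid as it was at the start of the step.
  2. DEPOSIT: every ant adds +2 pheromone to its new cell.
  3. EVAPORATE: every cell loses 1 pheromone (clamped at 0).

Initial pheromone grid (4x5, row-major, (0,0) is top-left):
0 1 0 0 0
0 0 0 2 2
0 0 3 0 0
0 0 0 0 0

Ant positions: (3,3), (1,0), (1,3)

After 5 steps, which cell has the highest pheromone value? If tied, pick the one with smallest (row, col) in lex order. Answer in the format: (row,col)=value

Step 1: ant0:(3,3)->N->(2,3) | ant1:(1,0)->N->(0,0) | ant2:(1,3)->E->(1,4)
  grid max=3 at (1,4)
Step 2: ant0:(2,3)->W->(2,2) | ant1:(0,0)->E->(0,1) | ant2:(1,4)->W->(1,3)
  grid max=3 at (2,2)
Step 3: ant0:(2,2)->N->(1,2) | ant1:(0,1)->E->(0,2) | ant2:(1,3)->E->(1,4)
  grid max=3 at (1,4)
Step 4: ant0:(1,2)->S->(2,2) | ant1:(0,2)->S->(1,2) | ant2:(1,4)->W->(1,3)
  grid max=3 at (2,2)
Step 5: ant0:(2,2)->N->(1,2) | ant1:(1,2)->S->(2,2) | ant2:(1,3)->E->(1,4)
  grid max=4 at (2,2)
Final grid:
  0 0 0 0 0
  0 0 3 1 3
  0 0 4 0 0
  0 0 0 0 0
Max pheromone 4 at (2,2)

Answer: (2,2)=4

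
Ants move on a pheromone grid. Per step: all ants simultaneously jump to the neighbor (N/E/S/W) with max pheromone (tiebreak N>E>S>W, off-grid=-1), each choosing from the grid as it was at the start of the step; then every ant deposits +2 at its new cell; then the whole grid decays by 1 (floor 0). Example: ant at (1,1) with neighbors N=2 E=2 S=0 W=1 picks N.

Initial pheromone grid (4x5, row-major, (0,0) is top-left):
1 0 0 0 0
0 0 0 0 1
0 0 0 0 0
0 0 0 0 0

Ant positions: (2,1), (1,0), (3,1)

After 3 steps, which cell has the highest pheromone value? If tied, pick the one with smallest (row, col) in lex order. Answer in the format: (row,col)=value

Answer: (1,1)=5

Derivation:
Step 1: ant0:(2,1)->N->(1,1) | ant1:(1,0)->N->(0,0) | ant2:(3,1)->N->(2,1)
  grid max=2 at (0,0)
Step 2: ant0:(1,1)->S->(2,1) | ant1:(0,0)->E->(0,1) | ant2:(2,1)->N->(1,1)
  grid max=2 at (1,1)
Step 3: ant0:(2,1)->N->(1,1) | ant1:(0,1)->S->(1,1) | ant2:(1,1)->S->(2,1)
  grid max=5 at (1,1)
Final grid:
  0 0 0 0 0
  0 5 0 0 0
  0 3 0 0 0
  0 0 0 0 0
Max pheromone 5 at (1,1)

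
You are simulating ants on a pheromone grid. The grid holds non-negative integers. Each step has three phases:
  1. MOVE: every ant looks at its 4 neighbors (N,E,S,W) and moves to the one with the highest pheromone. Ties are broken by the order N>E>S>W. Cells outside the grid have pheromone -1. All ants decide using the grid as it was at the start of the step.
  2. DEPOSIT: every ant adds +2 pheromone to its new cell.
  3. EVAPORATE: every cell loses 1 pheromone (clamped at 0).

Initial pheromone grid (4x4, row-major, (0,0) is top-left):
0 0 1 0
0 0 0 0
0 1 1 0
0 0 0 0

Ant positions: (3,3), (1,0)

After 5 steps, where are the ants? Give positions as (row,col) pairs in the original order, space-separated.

Step 1: ant0:(3,3)->N->(2,3) | ant1:(1,0)->N->(0,0)
  grid max=1 at (0,0)
Step 2: ant0:(2,3)->N->(1,3) | ant1:(0,0)->E->(0,1)
  grid max=1 at (0,1)
Step 3: ant0:(1,3)->N->(0,3) | ant1:(0,1)->E->(0,2)
  grid max=1 at (0,2)
Step 4: ant0:(0,3)->W->(0,2) | ant1:(0,2)->E->(0,3)
  grid max=2 at (0,2)
Step 5: ant0:(0,2)->E->(0,3) | ant1:(0,3)->W->(0,2)
  grid max=3 at (0,2)

(0,3) (0,2)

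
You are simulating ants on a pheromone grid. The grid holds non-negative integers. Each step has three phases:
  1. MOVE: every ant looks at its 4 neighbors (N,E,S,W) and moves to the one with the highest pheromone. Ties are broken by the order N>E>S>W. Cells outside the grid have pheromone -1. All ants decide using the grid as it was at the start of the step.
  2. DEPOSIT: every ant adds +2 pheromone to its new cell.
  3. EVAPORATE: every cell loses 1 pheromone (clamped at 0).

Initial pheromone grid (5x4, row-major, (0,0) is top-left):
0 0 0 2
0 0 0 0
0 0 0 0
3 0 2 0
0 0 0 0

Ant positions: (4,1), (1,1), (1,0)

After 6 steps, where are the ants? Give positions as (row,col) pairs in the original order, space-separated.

Step 1: ant0:(4,1)->N->(3,1) | ant1:(1,1)->N->(0,1) | ant2:(1,0)->N->(0,0)
  grid max=2 at (3,0)
Step 2: ant0:(3,1)->W->(3,0) | ant1:(0,1)->W->(0,0) | ant2:(0,0)->E->(0,1)
  grid max=3 at (3,0)
Step 3: ant0:(3,0)->N->(2,0) | ant1:(0,0)->E->(0,1) | ant2:(0,1)->W->(0,0)
  grid max=3 at (0,0)
Step 4: ant0:(2,0)->S->(3,0) | ant1:(0,1)->W->(0,0) | ant2:(0,0)->E->(0,1)
  grid max=4 at (0,0)
Step 5: ant0:(3,0)->N->(2,0) | ant1:(0,0)->E->(0,1) | ant2:(0,1)->W->(0,0)
  grid max=5 at (0,0)
Step 6: ant0:(2,0)->S->(3,0) | ant1:(0,1)->W->(0,0) | ant2:(0,0)->E->(0,1)
  grid max=6 at (0,0)

(3,0) (0,0) (0,1)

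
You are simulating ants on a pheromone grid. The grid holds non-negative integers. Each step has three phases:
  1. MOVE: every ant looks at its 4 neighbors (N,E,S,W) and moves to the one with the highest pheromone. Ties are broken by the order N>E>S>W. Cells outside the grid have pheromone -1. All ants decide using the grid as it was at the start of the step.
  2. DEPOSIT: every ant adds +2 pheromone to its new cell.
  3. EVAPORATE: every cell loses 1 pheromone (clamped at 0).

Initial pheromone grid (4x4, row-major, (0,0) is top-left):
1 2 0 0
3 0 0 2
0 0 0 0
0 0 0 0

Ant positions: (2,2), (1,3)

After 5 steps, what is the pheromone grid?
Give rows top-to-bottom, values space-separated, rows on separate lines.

After step 1: ants at (1,2),(0,3)
  0 1 0 1
  2 0 1 1
  0 0 0 0
  0 0 0 0
After step 2: ants at (1,3),(1,3)
  0 0 0 0
  1 0 0 4
  0 0 0 0
  0 0 0 0
After step 3: ants at (0,3),(0,3)
  0 0 0 3
  0 0 0 3
  0 0 0 0
  0 0 0 0
After step 4: ants at (1,3),(1,3)
  0 0 0 2
  0 0 0 6
  0 0 0 0
  0 0 0 0
After step 5: ants at (0,3),(0,3)
  0 0 0 5
  0 0 0 5
  0 0 0 0
  0 0 0 0

0 0 0 5
0 0 0 5
0 0 0 0
0 0 0 0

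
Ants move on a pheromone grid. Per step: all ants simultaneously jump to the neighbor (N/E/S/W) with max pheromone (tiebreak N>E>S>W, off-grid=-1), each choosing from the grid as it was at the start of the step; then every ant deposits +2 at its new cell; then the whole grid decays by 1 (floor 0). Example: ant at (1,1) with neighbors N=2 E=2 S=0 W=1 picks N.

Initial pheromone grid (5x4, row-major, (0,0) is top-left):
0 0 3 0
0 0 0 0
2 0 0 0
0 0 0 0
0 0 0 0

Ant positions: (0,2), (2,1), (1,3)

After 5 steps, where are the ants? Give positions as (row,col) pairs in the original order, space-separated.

Step 1: ant0:(0,2)->E->(0,3) | ant1:(2,1)->W->(2,0) | ant2:(1,3)->N->(0,3)
  grid max=3 at (0,3)
Step 2: ant0:(0,3)->W->(0,2) | ant1:(2,0)->N->(1,0) | ant2:(0,3)->W->(0,2)
  grid max=5 at (0,2)
Step 3: ant0:(0,2)->E->(0,3) | ant1:(1,0)->S->(2,0) | ant2:(0,2)->E->(0,3)
  grid max=5 at (0,3)
Step 4: ant0:(0,3)->W->(0,2) | ant1:(2,0)->N->(1,0) | ant2:(0,3)->W->(0,2)
  grid max=7 at (0,2)
Step 5: ant0:(0,2)->E->(0,3) | ant1:(1,0)->S->(2,0) | ant2:(0,2)->E->(0,3)
  grid max=7 at (0,3)

(0,3) (2,0) (0,3)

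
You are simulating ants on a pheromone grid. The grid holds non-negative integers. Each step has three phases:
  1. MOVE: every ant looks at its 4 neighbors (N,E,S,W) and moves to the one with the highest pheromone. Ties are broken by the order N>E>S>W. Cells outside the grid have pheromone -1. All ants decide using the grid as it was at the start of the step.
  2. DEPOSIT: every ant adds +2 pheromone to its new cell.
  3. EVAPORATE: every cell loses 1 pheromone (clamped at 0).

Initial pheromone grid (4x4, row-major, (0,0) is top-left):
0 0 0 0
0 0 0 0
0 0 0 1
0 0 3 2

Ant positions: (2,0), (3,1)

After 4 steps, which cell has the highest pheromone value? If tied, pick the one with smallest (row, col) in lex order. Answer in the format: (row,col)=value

Step 1: ant0:(2,0)->N->(1,0) | ant1:(3,1)->E->(3,2)
  grid max=4 at (3,2)
Step 2: ant0:(1,0)->N->(0,0) | ant1:(3,2)->E->(3,3)
  grid max=3 at (3,2)
Step 3: ant0:(0,0)->E->(0,1) | ant1:(3,3)->W->(3,2)
  grid max=4 at (3,2)
Step 4: ant0:(0,1)->E->(0,2) | ant1:(3,2)->E->(3,3)
  grid max=3 at (3,2)
Final grid:
  0 0 1 0
  0 0 0 0
  0 0 0 0
  0 0 3 2
Max pheromone 3 at (3,2)

Answer: (3,2)=3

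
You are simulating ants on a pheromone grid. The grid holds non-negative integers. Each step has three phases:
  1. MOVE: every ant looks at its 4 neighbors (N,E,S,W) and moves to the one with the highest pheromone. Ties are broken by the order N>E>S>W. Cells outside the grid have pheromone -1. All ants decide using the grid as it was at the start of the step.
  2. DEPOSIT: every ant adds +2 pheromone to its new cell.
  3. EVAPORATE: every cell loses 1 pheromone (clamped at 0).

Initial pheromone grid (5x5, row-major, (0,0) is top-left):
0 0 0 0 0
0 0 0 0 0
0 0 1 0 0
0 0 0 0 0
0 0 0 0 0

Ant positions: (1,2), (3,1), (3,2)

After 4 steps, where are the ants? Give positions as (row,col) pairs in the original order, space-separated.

Step 1: ant0:(1,2)->S->(2,2) | ant1:(3,1)->N->(2,1) | ant2:(3,2)->N->(2,2)
  grid max=4 at (2,2)
Step 2: ant0:(2,2)->W->(2,1) | ant1:(2,1)->E->(2,2) | ant2:(2,2)->W->(2,1)
  grid max=5 at (2,2)
Step 3: ant0:(2,1)->E->(2,2) | ant1:(2,2)->W->(2,1) | ant2:(2,1)->E->(2,2)
  grid max=8 at (2,2)
Step 4: ant0:(2,2)->W->(2,1) | ant1:(2,1)->E->(2,2) | ant2:(2,2)->W->(2,1)
  grid max=9 at (2,2)

(2,1) (2,2) (2,1)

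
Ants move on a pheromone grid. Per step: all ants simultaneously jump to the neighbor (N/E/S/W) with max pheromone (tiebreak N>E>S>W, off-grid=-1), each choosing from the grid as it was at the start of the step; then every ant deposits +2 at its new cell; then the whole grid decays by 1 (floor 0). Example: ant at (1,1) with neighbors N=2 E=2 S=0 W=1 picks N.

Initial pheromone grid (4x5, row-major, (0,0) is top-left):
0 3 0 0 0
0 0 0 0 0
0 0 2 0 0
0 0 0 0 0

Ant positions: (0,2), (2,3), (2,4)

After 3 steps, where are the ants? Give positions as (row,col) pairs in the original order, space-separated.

Step 1: ant0:(0,2)->W->(0,1) | ant1:(2,3)->W->(2,2) | ant2:(2,4)->N->(1,4)
  grid max=4 at (0,1)
Step 2: ant0:(0,1)->E->(0,2) | ant1:(2,2)->N->(1,2) | ant2:(1,4)->N->(0,4)
  grid max=3 at (0,1)
Step 3: ant0:(0,2)->W->(0,1) | ant1:(1,2)->S->(2,2) | ant2:(0,4)->S->(1,4)
  grid max=4 at (0,1)

(0,1) (2,2) (1,4)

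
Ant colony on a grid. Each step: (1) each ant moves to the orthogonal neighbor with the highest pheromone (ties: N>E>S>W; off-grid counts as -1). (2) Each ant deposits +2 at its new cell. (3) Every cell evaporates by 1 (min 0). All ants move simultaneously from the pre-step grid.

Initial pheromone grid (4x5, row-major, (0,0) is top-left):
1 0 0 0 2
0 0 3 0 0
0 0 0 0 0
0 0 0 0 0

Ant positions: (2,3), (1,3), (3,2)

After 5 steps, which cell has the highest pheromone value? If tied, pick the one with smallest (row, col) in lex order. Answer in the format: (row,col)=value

Answer: (1,2)=12

Derivation:
Step 1: ant0:(2,3)->N->(1,3) | ant1:(1,3)->W->(1,2) | ant2:(3,2)->N->(2,2)
  grid max=4 at (1,2)
Step 2: ant0:(1,3)->W->(1,2) | ant1:(1,2)->E->(1,3) | ant2:(2,2)->N->(1,2)
  grid max=7 at (1,2)
Step 3: ant0:(1,2)->E->(1,3) | ant1:(1,3)->W->(1,2) | ant2:(1,2)->E->(1,3)
  grid max=8 at (1,2)
Step 4: ant0:(1,3)->W->(1,2) | ant1:(1,2)->E->(1,3) | ant2:(1,3)->W->(1,2)
  grid max=11 at (1,2)
Step 5: ant0:(1,2)->E->(1,3) | ant1:(1,3)->W->(1,2) | ant2:(1,2)->E->(1,3)
  grid max=12 at (1,2)
Final grid:
  0 0 0 0 0
  0 0 12 9 0
  0 0 0 0 0
  0 0 0 0 0
Max pheromone 12 at (1,2)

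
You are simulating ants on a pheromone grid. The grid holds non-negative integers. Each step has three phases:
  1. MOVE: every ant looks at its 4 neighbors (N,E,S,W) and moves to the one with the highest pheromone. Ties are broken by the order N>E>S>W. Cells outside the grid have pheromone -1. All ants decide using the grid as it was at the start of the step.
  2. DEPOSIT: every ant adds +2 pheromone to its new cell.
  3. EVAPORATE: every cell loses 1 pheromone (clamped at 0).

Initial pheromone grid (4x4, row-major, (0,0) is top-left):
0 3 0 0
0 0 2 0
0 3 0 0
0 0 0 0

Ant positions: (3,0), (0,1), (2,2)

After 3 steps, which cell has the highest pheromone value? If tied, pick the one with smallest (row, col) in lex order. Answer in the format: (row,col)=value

Step 1: ant0:(3,0)->N->(2,0) | ant1:(0,1)->E->(0,2) | ant2:(2,2)->W->(2,1)
  grid max=4 at (2,1)
Step 2: ant0:(2,0)->E->(2,1) | ant1:(0,2)->W->(0,1) | ant2:(2,1)->W->(2,0)
  grid max=5 at (2,1)
Step 3: ant0:(2,1)->W->(2,0) | ant1:(0,1)->E->(0,2) | ant2:(2,0)->E->(2,1)
  grid max=6 at (2,1)
Final grid:
  0 2 1 0
  0 0 0 0
  3 6 0 0
  0 0 0 0
Max pheromone 6 at (2,1)

Answer: (2,1)=6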